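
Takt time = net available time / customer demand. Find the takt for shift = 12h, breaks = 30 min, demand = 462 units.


Available = 12×60 - 30 = 690 min
Takt time = 690 / 462
= 1.49 min/unit


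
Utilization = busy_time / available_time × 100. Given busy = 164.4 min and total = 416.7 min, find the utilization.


Utilization = busy / total × 100
= 164.4 / 416.7 × 100
= 39.5%


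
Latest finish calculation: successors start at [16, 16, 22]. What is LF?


LF = min of all successor start times
Successors start at: [16, 16, 22]
LF = min(16, 16, 22)
= 16


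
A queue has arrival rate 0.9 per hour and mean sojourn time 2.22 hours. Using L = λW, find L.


Little's law: L = λ × W
= 0.9 × 2.22
= 2.00


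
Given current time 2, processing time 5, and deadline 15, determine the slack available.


Slack = due - current_time - processing
= 15 - 2 - 5
= 8


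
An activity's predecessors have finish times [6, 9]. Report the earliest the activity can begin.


ES = max of all predecessor completion times
Predecessors: [6, 9]
ES = max(6, 9)
= 9


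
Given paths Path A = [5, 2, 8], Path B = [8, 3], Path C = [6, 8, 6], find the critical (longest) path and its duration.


Path A: 5 + 2 + 8 = 15
Path B: 8 + 3 = 11
Path C: 6 + 8 + 6 = 20
Critical path = longest = max(15, 11, 20)
= 20 (Path C)


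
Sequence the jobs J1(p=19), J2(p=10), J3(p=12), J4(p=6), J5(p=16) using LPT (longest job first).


LPT: sort by longest processing time first
  J1: p=19
  J5: p=16
  J3: p=12
  J2: p=10
  J4: p=6
Order: J1 → J5 → J3 → J2 → J4


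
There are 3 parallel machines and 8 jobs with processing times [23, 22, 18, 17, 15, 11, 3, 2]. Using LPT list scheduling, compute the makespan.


Jobs (LPT sorted): [23, 22, 18, 17, 15, 11, 3, 2]
Machines: 3
  J=23 → Machine 1 (load: 0+23=23)
  J=22 → Machine 2 (load: 0+22=22)
  J=18 → Machine 3 (load: 0+18=18)
  J=17 → Machine 3 (load: 18+17=35)
  J=15 → Machine 2 (load: 22+15=37)
  J=11 → Machine 1 (load: 23+11=34)
  J=3 → Machine 1 (load: 34+3=37)
  J=2 → Machine 3 (load: 35+2=37)
Machine loads: [37, 37, 37]
Makespan = max = 37 time units


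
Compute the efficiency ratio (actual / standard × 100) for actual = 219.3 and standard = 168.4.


Efficiency = (actual / standard) × 100
= (219.3 / 168.4) × 100
= 130.2%


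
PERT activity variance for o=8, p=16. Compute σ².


σ² = ((p - o) / 6)² = (p - o)² / 36
= (16 - 8)² / 36
= 8² / 36
= 64 / 36
= 1.7778


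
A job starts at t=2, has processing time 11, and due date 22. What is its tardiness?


Completion = start + processing = 2 + 11 = 13
Tardiness = max(0, C - d) = max(0, 13 - 22)
= max(0, -9)
= 0


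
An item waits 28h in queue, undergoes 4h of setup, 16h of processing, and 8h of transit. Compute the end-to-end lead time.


Lead time = queue + setup + processing + transit
= 28 + 4 + 16 + 8
= 56 hours


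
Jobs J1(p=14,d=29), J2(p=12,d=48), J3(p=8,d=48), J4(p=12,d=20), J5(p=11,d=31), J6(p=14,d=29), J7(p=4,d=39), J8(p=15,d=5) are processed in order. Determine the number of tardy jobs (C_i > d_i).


Completion vs due date:
  J1: C=14, d=29 → on time
  J2: C=26, d=48 → on time
  J3: C=34, d=48 → on time
  J4: C=46, d=20 → TARDY
  J5: C=57, d=31 → TARDY
  J6: C=71, d=29 → TARDY
  J7: C=75, d=39 → TARDY
  J8: C=90, d=5 → TARDY
Tardy jobs: J4, J5, J6, J7, J8
Count = 5


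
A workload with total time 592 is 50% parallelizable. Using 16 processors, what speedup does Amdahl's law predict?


Amdahl's law: T_p = T × ((1-p) + p/N)
= 592 × ((1-0.5) + 0.5/16)
= 592 × (0.50 + 0.0312)
= 592 × 0.5312
= 314.50
Speedup = 592/314.50
= 1.88×


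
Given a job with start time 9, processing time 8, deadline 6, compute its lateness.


Completion = 9 + 8 = 17
Lateness = C - d = 17 - 6
= 11


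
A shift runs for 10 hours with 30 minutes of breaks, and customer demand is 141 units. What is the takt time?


Available = 10×60 - 30 = 570 min
Takt time = 570 / 141
= 4.04 min/unit


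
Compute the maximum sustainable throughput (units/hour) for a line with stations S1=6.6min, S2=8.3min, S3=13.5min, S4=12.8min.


Bottleneck = longest station time
Station times: [6.6, 8.3, 13.5, 12.8]
Max = 13.5 min
Rate = 60 / 13.5
= 4.44 units/hour (bottleneck: 13.5min)


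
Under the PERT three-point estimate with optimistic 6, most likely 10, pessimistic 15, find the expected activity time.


te = (o + 4m + p) / 6
= (6 + 4×10 + 15) / 6
= (6 + 40 + 15) / 6
= 61 / 6
= 10.17


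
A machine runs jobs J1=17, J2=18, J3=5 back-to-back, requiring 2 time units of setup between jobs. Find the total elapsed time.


Makespan = Σ processing + (n-1) × setup
= (17 + 18 + 5) + (3-1)×2
= 40 + 4
= 44 time units


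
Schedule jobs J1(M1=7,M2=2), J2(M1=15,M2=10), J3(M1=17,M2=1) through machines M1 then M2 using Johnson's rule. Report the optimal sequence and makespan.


Johnson's rule:
Group 1 (M1≤M2, sort by M1): []
Group 2 (M1>M2, sort desc M2): ['J2', 'J1', 'J3']
Sequence: J2 → J1 → J3
Makespan calculation:
  J2: M1 done=15, M2 done=25
  J1: M1 done=22, M2 done=27
  J3: M1 done=39, M2 done=40
= Sequence: J2 → J1 → J3, Makespan: 40


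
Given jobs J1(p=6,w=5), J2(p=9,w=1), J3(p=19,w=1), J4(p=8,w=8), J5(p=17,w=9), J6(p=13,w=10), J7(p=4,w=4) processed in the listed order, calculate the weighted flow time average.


Completion times:
  J1: C=6, w×C=5×6=30
  J2: C=15, w×C=1×15=15
  J3: C=34, w×C=1×34=34
  J4: C=42, w×C=8×42=336
  J5: C=59, w×C=9×59=531
  J6: C=72, w×C=10×72=720
  J7: C=76, w×C=4×76=304
Sum w×C = 1970
Sum w = 38
Weighted avg = 1970/38
= 51.84


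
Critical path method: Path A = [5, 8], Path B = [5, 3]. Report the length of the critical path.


Path A: 5 + 8 = 13
Path B: 5 + 3 = 8
Critical path = longest = max(13, 8)
= 13 (Path A)


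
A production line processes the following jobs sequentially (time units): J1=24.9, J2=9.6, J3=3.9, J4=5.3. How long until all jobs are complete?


Sequential makespan: sum all processing times
= 24.9 + 9.6 + 3.9 + 5.3
= 43.7 time units


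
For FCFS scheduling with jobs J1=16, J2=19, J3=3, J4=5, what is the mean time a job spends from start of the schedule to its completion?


Completion times:
  J1: completes at 16
  J2: completes at 35
  J3: completes at 38
  J4: completes at 43
Sum = 132
Average = 132/4
= 33.00


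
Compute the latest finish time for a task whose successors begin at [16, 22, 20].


LF = min of all successor start times
Successors start at: [16, 22, 20]
LF = min(16, 22, 20)
= 16


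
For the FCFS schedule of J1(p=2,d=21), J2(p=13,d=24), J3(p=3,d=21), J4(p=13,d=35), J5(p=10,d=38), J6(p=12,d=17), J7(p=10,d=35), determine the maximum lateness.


Lateness per job (L = C - d):
  J1: C=2, d=21, L=-19
  J2: C=15, d=24, L=-9
  J3: C=18, d=21, L=-3
  J4: C=31, d=35, L=-4
  J5: C=41, d=38, L=3
  J6: C=53, d=17, L=36
  J7: C=63, d=35, L=28
Lmax = max(-19, -9, -3, -4, 3, 36, 28)
= 36


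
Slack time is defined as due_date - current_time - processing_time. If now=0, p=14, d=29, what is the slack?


Slack = due - current_time - processing
= 29 - 0 - 14
= 15


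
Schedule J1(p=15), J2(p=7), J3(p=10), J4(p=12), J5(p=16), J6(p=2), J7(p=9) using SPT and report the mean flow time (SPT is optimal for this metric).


SPT order: J6 → J2 → J7 → J3 → J4 → J1 → J5
Completion times:
  J6: C=2
  J2: C=9
  J7: C=18
  J3: C=28
  J4: C=40
  J1: C=55
  J5: C=71
Sum = 223, n = 7
Mean flow = 223/7
= 31.86


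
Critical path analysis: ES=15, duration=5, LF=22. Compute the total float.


EF = ES + duration = 15 + 5 = 20
LS = LF - duration = 22 - 5 = 17
Total Float = LF - EF = 22 - 20
(or LS - ES = 17 - 15)
= 2


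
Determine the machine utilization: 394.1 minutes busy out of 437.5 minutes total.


Utilization = busy / total × 100
= 394.1 / 437.5 × 100
= 90.1%


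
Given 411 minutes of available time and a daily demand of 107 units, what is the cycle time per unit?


Cycle time = available time / demand
= 411 / 107
= 3.84 min/unit


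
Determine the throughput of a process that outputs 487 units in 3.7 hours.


Throughput = units / time
= 487 / 3.7
= 131.6 units/hour


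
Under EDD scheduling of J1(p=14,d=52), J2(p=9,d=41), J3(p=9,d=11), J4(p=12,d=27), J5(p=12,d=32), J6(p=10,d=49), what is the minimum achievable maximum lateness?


EDD order: J3 → J4 → J5 → J2 → J6 → J1
Completion and lateness:
  J3: C=9, d=11, L=9-11=-2
  J4: C=21, d=27, L=21-27=-6
  J5: C=33, d=32, L=33-32=1
  J2: C=42, d=41, L=42-41=1
  J6: C=52, d=49, L=52-49=3
  J1: C=66, d=52, L=66-52=14
Lmax = max(-2, -6, 1, 1, 3, 14)
= 14


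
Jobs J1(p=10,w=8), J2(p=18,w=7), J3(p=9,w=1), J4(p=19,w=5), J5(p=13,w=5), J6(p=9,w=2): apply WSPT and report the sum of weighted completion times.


WSPT order (by p/w): J1 → J2 → J5 → J4 → J6 → J3
  J1: C=10, w·C=8×10=80
  J2: C=28, w·C=7×28=196
  J5: C=41, w·C=5×41=205
  J4: C=60, w·C=5×60=300
  J6: C=69, w·C=2×69=138
  J3: C=78, w·C=1×78=78
Σ w·C = 997
= 997


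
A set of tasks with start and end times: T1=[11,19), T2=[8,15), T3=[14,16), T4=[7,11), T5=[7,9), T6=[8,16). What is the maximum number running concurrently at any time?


Check each time point for overlaps:
  t=8: 4 tasks active (T2, T4, T5, T6)
Max concurrent = 4


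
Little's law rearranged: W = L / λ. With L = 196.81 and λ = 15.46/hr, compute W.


Little's law: L = λW → W = L / λ
= 196.81 / 15.46
= 12.73 hours


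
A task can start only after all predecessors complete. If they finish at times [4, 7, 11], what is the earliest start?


ES = max of all predecessor completion times
Predecessors: [4, 7, 11]
ES = max(4, 7, 11)
= 11


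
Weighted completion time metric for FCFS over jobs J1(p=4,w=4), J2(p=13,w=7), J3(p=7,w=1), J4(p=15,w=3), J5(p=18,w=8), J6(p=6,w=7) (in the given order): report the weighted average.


Completion times:
  J1: C=4, w×C=4×4=16
  J2: C=17, w×C=7×17=119
  J3: C=24, w×C=1×24=24
  J4: C=39, w×C=3×39=117
  J5: C=57, w×C=8×57=456
  J6: C=63, w×C=7×63=441
Sum w×C = 1173
Sum w = 30
Weighted avg = 1173/30
= 39.10


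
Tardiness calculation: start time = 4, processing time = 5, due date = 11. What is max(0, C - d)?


Completion = start + processing = 4 + 5 = 9
Tardiness = max(0, C - d) = max(0, 9 - 11)
= max(0, -2)
= 0


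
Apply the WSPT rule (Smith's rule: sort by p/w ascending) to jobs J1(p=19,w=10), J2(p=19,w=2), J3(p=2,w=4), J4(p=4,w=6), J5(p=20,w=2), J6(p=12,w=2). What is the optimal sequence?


WSPT (Smith's rule): sort by p/w ascending
  J3: p/w = 2/4 = 0.500
  J4: p/w = 4/6 = 0.667
  J1: p/w = 19/10 = 1.900
  J6: p/w = 12/2 = 6.000
  J2: p/w = 19/2 = 9.500
  J5: p/w = 20/2 = 10.000
Order: J3 → J4 → J1 → J6 → J2 → J5


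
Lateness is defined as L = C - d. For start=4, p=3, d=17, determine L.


Completion = 4 + 3 = 7
Lateness = C - d = 7 - 17
= -10


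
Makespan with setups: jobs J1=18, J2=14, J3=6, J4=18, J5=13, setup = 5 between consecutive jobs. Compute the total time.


Makespan = Σ processing + (n-1) × setup
= (18 + 14 + 6 + 18 + 13) + (5-1)×5
= 69 + 20
= 89 time units


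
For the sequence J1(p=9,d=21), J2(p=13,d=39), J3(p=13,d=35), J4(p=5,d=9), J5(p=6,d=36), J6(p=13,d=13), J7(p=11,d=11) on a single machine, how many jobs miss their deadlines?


Completion vs due date:
  J1: C=9, d=21 → on time
  J2: C=22, d=39 → on time
  J3: C=35, d=35 → on time
  J4: C=40, d=9 → TARDY
  J5: C=46, d=36 → TARDY
  J6: C=59, d=13 → TARDY
  J7: C=70, d=11 → TARDY
Tardy jobs: J4, J5, J6, J7
Count = 4


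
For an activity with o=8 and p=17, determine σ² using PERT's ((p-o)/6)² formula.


σ² = ((p - o) / 6)² = (p - o)² / 36
= (17 - 8)² / 36
= 9² / 36
= 81 / 36
= 2.2500


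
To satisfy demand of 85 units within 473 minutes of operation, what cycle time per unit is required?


Cycle time = available time / demand
= 473 / 85
= 5.56 min/unit


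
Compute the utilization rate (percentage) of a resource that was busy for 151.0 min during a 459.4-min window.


Utilization = busy / total × 100
= 151.0 / 459.4 × 100
= 32.9%


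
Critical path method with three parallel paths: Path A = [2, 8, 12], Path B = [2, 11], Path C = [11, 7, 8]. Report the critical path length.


Path A: 2 + 8 + 12 = 22
Path B: 2 + 11 = 13
Path C: 11 + 7 + 8 = 26
Critical path = longest = max(22, 13, 26)
= 26 (Path C)


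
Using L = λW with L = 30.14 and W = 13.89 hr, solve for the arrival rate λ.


Little's law: L = λW → λ = L / W
= 30.14 / 13.89
= 2.17 per hour


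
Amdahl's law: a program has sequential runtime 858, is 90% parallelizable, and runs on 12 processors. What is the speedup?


Amdahl's law: T_p = T × ((1-p) + p/N)
= 858 × ((1-0.9) + 0.9/12)
= 858 × (0.10 + 0.0750)
= 858 × 0.1750
= 150.15
Speedup = 858/150.15
= 5.71×


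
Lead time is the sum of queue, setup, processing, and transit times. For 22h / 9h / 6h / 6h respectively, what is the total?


Lead time = queue + setup + processing + transit
= 22 + 9 + 6 + 6
= 43 hours


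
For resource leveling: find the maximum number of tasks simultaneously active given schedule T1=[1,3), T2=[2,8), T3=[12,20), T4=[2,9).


Check each time point for overlaps:
  t=2: 3 tasks active (T1, T2, T4)
Max concurrent = 3


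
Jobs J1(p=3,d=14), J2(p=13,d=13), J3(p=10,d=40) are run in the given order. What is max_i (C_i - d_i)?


Lateness per job (L = C - d):
  J1: C=3, d=14, L=-11
  J2: C=16, d=13, L=3
  J3: C=26, d=40, L=-14
Lmax = max(-11, 3, -14)
= 3


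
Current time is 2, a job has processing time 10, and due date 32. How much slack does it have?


Slack = due - current_time - processing
= 32 - 2 - 10
= 20


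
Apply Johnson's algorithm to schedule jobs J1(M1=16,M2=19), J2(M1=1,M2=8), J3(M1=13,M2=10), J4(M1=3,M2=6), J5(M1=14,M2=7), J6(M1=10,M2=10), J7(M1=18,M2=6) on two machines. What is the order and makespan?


Johnson's rule:
Group 1 (M1≤M2, sort by M1): ['J2', 'J4', 'J6', 'J1']
Group 2 (M1>M2, sort desc M2): ['J3', 'J5', 'J7']
Sequence: J2 → J4 → J6 → J1 → J3 → J5 → J7
Makespan calculation:
  J2: M1 done=1, M2 done=9
  J4: M1 done=4, M2 done=15
  J6: M1 done=14, M2 done=25
  J1: M1 done=30, M2 done=49
  J3: M1 done=43, M2 done=59
  J5: M1 done=57, M2 done=66
  J7: M1 done=75, M2 done=81
= Sequence: J2 → J4 → J6 → J1 → J3 → J5 → J7, Makespan: 81


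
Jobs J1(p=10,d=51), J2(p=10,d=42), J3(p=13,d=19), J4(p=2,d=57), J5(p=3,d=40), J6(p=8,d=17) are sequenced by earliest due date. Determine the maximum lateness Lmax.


EDD order: J6 → J3 → J5 → J2 → J1 → J4
Completion and lateness:
  J6: C=8, d=17, L=8-17=-9
  J3: C=21, d=19, L=21-19=2
  J5: C=24, d=40, L=24-40=-16
  J2: C=34, d=42, L=34-42=-8
  J1: C=44, d=51, L=44-51=-7
  J4: C=46, d=57, L=46-57=-11
Lmax = max(-9, 2, -16, -8, -7, -11)
= 2


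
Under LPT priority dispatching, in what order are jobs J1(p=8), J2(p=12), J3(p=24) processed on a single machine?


LPT: sort by longest processing time first
  J3: p=24
  J2: p=12
  J1: p=8
Order: J3 → J2 → J1


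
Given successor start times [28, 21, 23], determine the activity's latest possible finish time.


LF = min of all successor start times
Successors start at: [28, 21, 23]
LF = min(28, 21, 23)
= 21


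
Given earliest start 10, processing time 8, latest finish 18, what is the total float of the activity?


EF = ES + duration = 10 + 8 = 18
LS = LF - duration = 18 - 8 = 10
Total Float = LF - EF = 18 - 18
(or LS - ES = 10 - 10)
= 0


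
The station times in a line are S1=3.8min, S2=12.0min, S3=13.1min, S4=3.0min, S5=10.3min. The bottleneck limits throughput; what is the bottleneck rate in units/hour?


Bottleneck = longest station time
Station times: [3.8, 12.0, 13.1, 3.0, 10.3]
Max = 13.1 min
Rate = 60 / 13.1
= 4.58 units/hour (bottleneck: 13.1min)


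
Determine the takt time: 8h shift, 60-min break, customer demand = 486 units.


Available = 8×60 - 60 = 420 min
Takt time = 420 / 486
= 0.86 min/unit


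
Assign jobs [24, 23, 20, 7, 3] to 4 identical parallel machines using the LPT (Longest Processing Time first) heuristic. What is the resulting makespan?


Jobs (LPT sorted): [24, 23, 20, 7, 3]
Machines: 4
  J=24 → Machine 1 (load: 0+24=24)
  J=23 → Machine 2 (load: 0+23=23)
  J=20 → Machine 3 (load: 0+20=20)
  J=7 → Machine 4 (load: 0+7=7)
  J=3 → Machine 4 (load: 7+3=10)
Machine loads: [24, 23, 20, 10]
Makespan = max = 24 time units


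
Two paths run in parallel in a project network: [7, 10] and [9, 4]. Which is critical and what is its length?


Path A: 7 + 10 = 17
Path B: 9 + 4 = 13
Critical path = longest = max(17, 13)
= 17 (Path A)


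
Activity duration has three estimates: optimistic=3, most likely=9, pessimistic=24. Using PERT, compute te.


te = (o + 4m + p) / 6
= (3 + 4×9 + 24) / 6
= (3 + 36 + 24) / 6
= 63 / 6
= 10.50


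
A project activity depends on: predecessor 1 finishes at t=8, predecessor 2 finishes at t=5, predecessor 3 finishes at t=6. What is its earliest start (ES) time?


ES = max of all predecessor completion times
Predecessors: [8, 5, 6]
ES = max(8, 5, 6)
= 8


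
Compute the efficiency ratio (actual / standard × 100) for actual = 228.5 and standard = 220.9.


Efficiency = (actual / standard) × 100
= (228.5 / 220.9) × 100
= 103.4%


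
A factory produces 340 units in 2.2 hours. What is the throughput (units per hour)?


Throughput = units / time
= 340 / 2.2
= 154.5 units/hour


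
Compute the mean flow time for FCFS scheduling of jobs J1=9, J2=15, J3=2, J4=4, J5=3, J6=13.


Completion times:
  J1: completes at 9
  J2: completes at 24
  J3: completes at 26
  J4: completes at 30
  J5: completes at 33
  J6: completes at 46
Sum = 168
Average = 168/6
= 28.00


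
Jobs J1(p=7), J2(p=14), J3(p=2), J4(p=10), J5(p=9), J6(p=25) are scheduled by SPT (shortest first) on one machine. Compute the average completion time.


SPT order: J3 → J1 → J5 → J4 → J2 → J6
Completion times:
  J3: C=2
  J1: C=9
  J5: C=18
  J4: C=28
  J2: C=42
  J6: C=67
Sum = 166, n = 6
Mean flow = 166/6
= 27.67


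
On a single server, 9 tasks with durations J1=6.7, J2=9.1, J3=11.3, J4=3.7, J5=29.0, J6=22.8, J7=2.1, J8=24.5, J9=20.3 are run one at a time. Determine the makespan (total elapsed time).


Sequential makespan: sum all processing times
= 6.7 + 9.1 + 11.3 + 3.7 + 29.0 + 22.8 + 2.1 + 24.5 + 20.3
= 129.5 time units


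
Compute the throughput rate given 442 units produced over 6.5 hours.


Throughput = units / time
= 442 / 6.5
= 68.0 units/hour


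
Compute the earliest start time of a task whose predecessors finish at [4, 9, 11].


ES = max of all predecessor completion times
Predecessors: [4, 9, 11]
ES = max(4, 9, 11)
= 11


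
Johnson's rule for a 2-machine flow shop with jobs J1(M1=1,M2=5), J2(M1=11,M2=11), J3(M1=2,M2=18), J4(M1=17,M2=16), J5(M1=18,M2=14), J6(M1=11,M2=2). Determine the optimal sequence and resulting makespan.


Johnson's rule:
Group 1 (M1≤M2, sort by M1): ['J1', 'J3', 'J2']
Group 2 (M1>M2, sort desc M2): ['J4', 'J5', 'J6']
Sequence: J1 → J3 → J2 → J4 → J5 → J6
Makespan calculation:
  J1: M1 done=1, M2 done=6
  J3: M1 done=3, M2 done=24
  J2: M1 done=14, M2 done=35
  J4: M1 done=31, M2 done=51
  J5: M1 done=49, M2 done=65
  J6: M1 done=60, M2 done=67
= Sequence: J1 → J3 → J2 → J4 → J5 → J6, Makespan: 67


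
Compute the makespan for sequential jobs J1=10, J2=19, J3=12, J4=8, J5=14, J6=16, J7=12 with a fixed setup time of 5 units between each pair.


Makespan = Σ processing + (n-1) × setup
= (10 + 19 + 12 + 8 + 14 + 16 + 12) + (7-1)×5
= 91 + 30
= 121 time units


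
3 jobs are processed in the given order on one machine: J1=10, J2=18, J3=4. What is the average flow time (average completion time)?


Completion times:
  J1: completes at 10
  J2: completes at 28
  J3: completes at 32
Sum = 70
Average = 70/3
= 23.33


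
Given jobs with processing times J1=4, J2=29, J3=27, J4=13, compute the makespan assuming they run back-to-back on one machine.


Sequential makespan: sum all processing times
= 4 + 29 + 27 + 13
= 73 time units


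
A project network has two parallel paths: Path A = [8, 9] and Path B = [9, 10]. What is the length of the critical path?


Path A: 8 + 9 = 17
Path B: 9 + 10 = 19
Critical path = longest = max(17, 19)
= 19 (Path B)


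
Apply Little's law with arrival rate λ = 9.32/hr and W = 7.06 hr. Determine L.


Little's law: L = λ × W
= 9.32 × 7.06
= 65.80


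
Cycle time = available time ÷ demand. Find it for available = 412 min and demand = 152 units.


Cycle time = available time / demand
= 412 / 152
= 2.71 min/unit


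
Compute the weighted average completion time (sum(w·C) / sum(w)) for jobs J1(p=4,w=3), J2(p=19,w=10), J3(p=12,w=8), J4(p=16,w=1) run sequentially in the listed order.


Completion times:
  J1: C=4, w×C=3×4=12
  J2: C=23, w×C=10×23=230
  J3: C=35, w×C=8×35=280
  J4: C=51, w×C=1×51=51
Sum w×C = 573
Sum w = 22
Weighted avg = 573/22
= 26.05


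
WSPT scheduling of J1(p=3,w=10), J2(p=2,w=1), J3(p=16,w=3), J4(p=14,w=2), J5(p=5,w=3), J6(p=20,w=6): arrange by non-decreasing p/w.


WSPT (Smith's rule): sort by p/w ascending
  J1: p/w = 3/10 = 0.300
  J5: p/w = 5/3 = 1.667
  J2: p/w = 2/1 = 2.000
  J6: p/w = 20/6 = 3.333
  J3: p/w = 16/3 = 5.333
  J4: p/w = 14/2 = 7.000
Order: J1 → J5 → J2 → J6 → J3 → J4


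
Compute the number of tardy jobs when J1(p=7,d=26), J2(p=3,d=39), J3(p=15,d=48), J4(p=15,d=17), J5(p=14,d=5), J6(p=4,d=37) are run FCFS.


Completion vs due date:
  J1: C=7, d=26 → on time
  J2: C=10, d=39 → on time
  J3: C=25, d=48 → on time
  J4: C=40, d=17 → TARDY
  J5: C=54, d=5 → TARDY
  J6: C=58, d=37 → TARDY
Tardy jobs: J4, J5, J6
Count = 3


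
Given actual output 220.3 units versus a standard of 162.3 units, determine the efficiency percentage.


Efficiency = (actual / standard) × 100
= (220.3 / 162.3) × 100
= 135.7%


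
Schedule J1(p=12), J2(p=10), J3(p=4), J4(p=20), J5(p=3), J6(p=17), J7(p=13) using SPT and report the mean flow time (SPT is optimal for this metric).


SPT order: J5 → J3 → J2 → J1 → J7 → J6 → J4
Completion times:
  J5: C=3
  J3: C=7
  J2: C=17
  J1: C=29
  J7: C=42
  J6: C=59
  J4: C=79
Sum = 236, n = 7
Mean flow = 236/7
= 33.71


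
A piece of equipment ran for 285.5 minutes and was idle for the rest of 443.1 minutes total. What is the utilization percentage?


Utilization = busy / total × 100
= 285.5 / 443.1 × 100
= 64.4%


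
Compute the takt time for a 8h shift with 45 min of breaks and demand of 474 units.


Available = 8×60 - 45 = 435 min
Takt time = 435 / 474
= 0.92 min/unit


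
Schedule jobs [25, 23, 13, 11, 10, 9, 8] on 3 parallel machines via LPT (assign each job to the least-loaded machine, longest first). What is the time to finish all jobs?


Jobs (LPT sorted): [25, 23, 13, 11, 10, 9, 8]
Machines: 3
  J=25 → Machine 1 (load: 0+25=25)
  J=23 → Machine 2 (load: 0+23=23)
  J=13 → Machine 3 (load: 0+13=13)
  J=11 → Machine 3 (load: 13+11=24)
  J=10 → Machine 2 (load: 23+10=33)
  J=9 → Machine 3 (load: 24+9=33)
  J=8 → Machine 1 (load: 25+8=33)
Machine loads: [33, 33, 33]
Makespan = max = 33 time units


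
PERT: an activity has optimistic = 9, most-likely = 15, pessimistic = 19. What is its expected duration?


te = (o + 4m + p) / 6
= (9 + 4×15 + 19) / 6
= (9 + 60 + 19) / 6
= 88 / 6
= 14.67


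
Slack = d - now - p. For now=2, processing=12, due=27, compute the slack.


Slack = due - current_time - processing
= 27 - 2 - 12
= 13


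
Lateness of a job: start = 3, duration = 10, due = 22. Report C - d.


Completion = 3 + 10 = 13
Lateness = C - d = 13 - 22
= -9


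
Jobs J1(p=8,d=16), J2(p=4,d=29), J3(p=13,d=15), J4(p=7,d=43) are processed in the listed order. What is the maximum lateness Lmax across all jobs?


Lateness per job (L = C - d):
  J1: C=8, d=16, L=-8
  J2: C=12, d=29, L=-17
  J3: C=25, d=15, L=10
  J4: C=32, d=43, L=-11
Lmax = max(-8, -17, 10, -11)
= 10


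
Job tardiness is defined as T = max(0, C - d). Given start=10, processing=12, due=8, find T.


Completion = start + processing = 10 + 12 = 22
Tardiness = max(0, C - d) = max(0, 22 - 8)
= max(0, 14)
= 14


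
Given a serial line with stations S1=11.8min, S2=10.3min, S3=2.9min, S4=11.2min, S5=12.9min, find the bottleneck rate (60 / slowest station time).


Bottleneck = longest station time
Station times: [11.8, 10.3, 2.9, 11.2, 12.9]
Max = 12.9 min
Rate = 60 / 12.9
= 4.65 units/hour (bottleneck: 12.9min)


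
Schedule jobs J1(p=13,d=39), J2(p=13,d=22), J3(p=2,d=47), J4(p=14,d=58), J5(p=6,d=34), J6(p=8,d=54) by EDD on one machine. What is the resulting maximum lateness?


EDD order: J2 → J5 → J1 → J3 → J6 → J4
Completion and lateness:
  J2: C=13, d=22, L=13-22=-9
  J5: C=19, d=34, L=19-34=-15
  J1: C=32, d=39, L=32-39=-7
  J3: C=34, d=47, L=34-47=-13
  J6: C=42, d=54, L=42-54=-12
  J4: C=56, d=58, L=56-58=-2
Lmax = max(-9, -15, -7, -13, -12, -2)
= -2


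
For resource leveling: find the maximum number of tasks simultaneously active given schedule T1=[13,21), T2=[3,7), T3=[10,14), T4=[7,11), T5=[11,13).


Check each time point for overlaps:
  t=10: 2 tasks active (T3, T4)
Max concurrent = 2


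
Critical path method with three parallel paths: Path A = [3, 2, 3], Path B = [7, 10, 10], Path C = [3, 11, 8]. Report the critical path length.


Path A: 3 + 2 + 3 = 8
Path B: 7 + 10 + 10 = 27
Path C: 3 + 11 + 8 = 22
Critical path = longest = max(8, 27, 22)
= 27 (Path B)


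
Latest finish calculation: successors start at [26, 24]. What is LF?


LF = min of all successor start times
Successors start at: [26, 24]
LF = min(26, 24)
= 24


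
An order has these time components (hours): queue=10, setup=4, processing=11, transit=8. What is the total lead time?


Lead time = queue + setup + processing + transit
= 10 + 4 + 11 + 8
= 33 hours


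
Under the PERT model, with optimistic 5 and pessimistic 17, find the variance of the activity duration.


σ² = ((p - o) / 6)² = (p - o)² / 36
= (17 - 5)² / 36
= 12² / 36
= 144 / 36
= 4.0000


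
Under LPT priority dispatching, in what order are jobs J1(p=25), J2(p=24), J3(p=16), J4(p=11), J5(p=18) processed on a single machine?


LPT: sort by longest processing time first
  J1: p=25
  J2: p=24
  J5: p=18
  J3: p=16
  J4: p=11
Order: J1 → J2 → J5 → J3 → J4


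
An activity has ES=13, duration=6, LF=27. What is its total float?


EF = ES + duration = 13 + 6 = 19
LS = LF - duration = 27 - 6 = 21
Total Float = LF - EF = 27 - 19
(or LS - ES = 21 - 13)
= 8


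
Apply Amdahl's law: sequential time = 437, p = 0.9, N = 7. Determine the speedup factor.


Amdahl's law: T_p = T × ((1-p) + p/N)
= 437 × ((1-0.9) + 0.9/7)
= 437 × (0.10 + 0.1286)
= 437 × 0.2286
= 99.89
Speedup = 437/99.89
= 4.38×


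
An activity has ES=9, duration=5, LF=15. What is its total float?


EF = ES + duration = 9 + 5 = 14
LS = LF - duration = 15 - 5 = 10
Total Float = LF - EF = 15 - 14
(or LS - ES = 10 - 9)
= 1


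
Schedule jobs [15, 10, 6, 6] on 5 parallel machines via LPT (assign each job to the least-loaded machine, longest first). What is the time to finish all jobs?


Jobs (LPT sorted): [15, 10, 6, 6]
Machines: 5
  J=15 → Machine 1 (load: 0+15=15)
  J=10 → Machine 2 (load: 0+10=10)
  J=6 → Machine 3 (load: 0+6=6)
  J=6 → Machine 4 (load: 0+6=6)
Machine loads: [15, 10, 6, 6, 0]
Makespan = max = 15 time units


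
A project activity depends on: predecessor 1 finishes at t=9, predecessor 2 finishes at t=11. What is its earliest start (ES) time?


ES = max of all predecessor completion times
Predecessors: [9, 11]
ES = max(9, 11)
= 11


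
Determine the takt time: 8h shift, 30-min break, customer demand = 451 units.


Available = 8×60 - 30 = 450 min
Takt time = 450 / 451
= 1.00 min/unit


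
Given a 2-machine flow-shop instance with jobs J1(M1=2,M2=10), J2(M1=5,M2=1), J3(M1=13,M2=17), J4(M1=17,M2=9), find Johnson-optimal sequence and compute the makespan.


Johnson's rule:
Group 1 (M1≤M2, sort by M1): ['J1', 'J3']
Group 2 (M1>M2, sort desc M2): ['J4', 'J2']
Sequence: J1 → J3 → J4 → J2
Makespan calculation:
  J1: M1 done=2, M2 done=12
  J3: M1 done=15, M2 done=32
  J4: M1 done=32, M2 done=41
  J2: M1 done=37, M2 done=42
= Sequence: J1 → J3 → J4 → J2, Makespan: 42


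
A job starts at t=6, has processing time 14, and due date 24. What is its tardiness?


Completion = start + processing = 6 + 14 = 20
Tardiness = max(0, C - d) = max(0, 20 - 24)
= max(0, -4)
= 0


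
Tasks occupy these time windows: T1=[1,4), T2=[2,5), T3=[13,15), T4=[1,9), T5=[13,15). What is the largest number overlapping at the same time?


Check each time point for overlaps:
  t=2: 3 tasks active (T1, T2, T4)
Max concurrent = 3


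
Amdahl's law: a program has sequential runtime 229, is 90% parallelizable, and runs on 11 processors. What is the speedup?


Amdahl's law: T_p = T × ((1-p) + p/N)
= 229 × ((1-0.9) + 0.9/11)
= 229 × (0.10 + 0.0818)
= 229 × 0.1818
= 41.64
Speedup = 229/41.64
= 5.50×


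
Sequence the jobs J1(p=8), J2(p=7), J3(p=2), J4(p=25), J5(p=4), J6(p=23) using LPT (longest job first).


LPT: sort by longest processing time first
  J4: p=25
  J6: p=23
  J1: p=8
  J2: p=7
  J5: p=4
  J3: p=2
Order: J4 → J6 → J1 → J2 → J5 → J3


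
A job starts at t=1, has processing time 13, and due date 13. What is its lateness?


Completion = 1 + 13 = 14
Lateness = C - d = 14 - 13
= 1


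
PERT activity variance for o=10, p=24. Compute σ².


σ² = ((p - o) / 6)² = (p - o)² / 36
= (24 - 10)² / 36
= 14² / 36
= 196 / 36
= 5.4444


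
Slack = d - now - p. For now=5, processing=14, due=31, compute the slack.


Slack = due - current_time - processing
= 31 - 5 - 14
= 12


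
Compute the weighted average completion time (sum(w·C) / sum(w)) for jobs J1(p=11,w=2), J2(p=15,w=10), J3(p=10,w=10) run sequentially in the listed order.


Completion times:
  J1: C=11, w×C=2×11=22
  J2: C=26, w×C=10×26=260
  J3: C=36, w×C=10×36=360
Sum w×C = 642
Sum w = 22
Weighted avg = 642/22
= 29.18


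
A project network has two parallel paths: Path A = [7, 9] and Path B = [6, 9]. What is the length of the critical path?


Path A: 7 + 9 = 16
Path B: 6 + 9 = 15
Critical path = longest = max(16, 15)
= 16 (Path A)


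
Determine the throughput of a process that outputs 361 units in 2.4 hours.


Throughput = units / time
= 361 / 2.4
= 150.4 units/hour


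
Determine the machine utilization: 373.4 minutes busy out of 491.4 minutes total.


Utilization = busy / total × 100
= 373.4 / 491.4 × 100
= 76.0%


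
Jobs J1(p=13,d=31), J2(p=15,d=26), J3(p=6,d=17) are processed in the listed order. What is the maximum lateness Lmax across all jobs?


Lateness per job (L = C - d):
  J1: C=13, d=31, L=-18
  J2: C=28, d=26, L=2
  J3: C=34, d=17, L=17
Lmax = max(-18, 2, 17)
= 17


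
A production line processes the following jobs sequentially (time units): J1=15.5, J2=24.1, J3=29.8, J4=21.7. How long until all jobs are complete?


Sequential makespan: sum all processing times
= 15.5 + 24.1 + 29.8 + 21.7
= 91.1 time units


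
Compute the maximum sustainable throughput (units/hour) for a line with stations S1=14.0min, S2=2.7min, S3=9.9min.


Bottleneck = longest station time
Station times: [14.0, 2.7, 9.9]
Max = 14.0 min
Rate = 60 / 14.0
= 4.29 units/hour (bottleneck: 14.0min)


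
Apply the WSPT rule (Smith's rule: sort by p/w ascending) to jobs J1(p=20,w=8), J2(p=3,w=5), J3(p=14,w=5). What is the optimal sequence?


WSPT (Smith's rule): sort by p/w ascending
  J2: p/w = 3/5 = 0.600
  J1: p/w = 20/8 = 2.500
  J3: p/w = 14/5 = 2.800
Order: J2 → J1 → J3


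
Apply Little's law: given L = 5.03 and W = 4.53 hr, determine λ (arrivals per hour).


Little's law: L = λW → λ = L / W
= 5.03 / 4.53
= 1.11 per hour


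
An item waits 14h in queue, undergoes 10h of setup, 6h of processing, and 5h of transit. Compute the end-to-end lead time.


Lead time = queue + setup + processing + transit
= 14 + 10 + 6 + 5
= 35 hours


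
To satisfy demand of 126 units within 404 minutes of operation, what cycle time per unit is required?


Cycle time = available time / demand
= 404 / 126
= 3.21 min/unit


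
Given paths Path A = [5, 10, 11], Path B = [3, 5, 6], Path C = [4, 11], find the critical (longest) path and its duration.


Path A: 5 + 10 + 11 = 26
Path B: 3 + 5 + 6 = 14
Path C: 4 + 11 = 15
Critical path = longest = max(26, 14, 15)
= 26 (Path A)


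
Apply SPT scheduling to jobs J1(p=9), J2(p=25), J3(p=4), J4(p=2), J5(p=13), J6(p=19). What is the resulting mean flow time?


SPT order: J4 → J3 → J1 → J5 → J6 → J2
Completion times:
  J4: C=2
  J3: C=6
  J1: C=15
  J5: C=28
  J6: C=47
  J2: C=72
Sum = 170, n = 6
Mean flow = 170/6
= 28.33


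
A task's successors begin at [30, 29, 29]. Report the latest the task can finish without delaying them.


LF = min of all successor start times
Successors start at: [30, 29, 29]
LF = min(30, 29, 29)
= 29


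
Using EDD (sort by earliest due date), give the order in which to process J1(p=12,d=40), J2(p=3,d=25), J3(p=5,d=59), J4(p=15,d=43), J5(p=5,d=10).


EDD: sort by earliest due date
  J5: d=10, p=5
  J2: d=25, p=3
  J1: d=40, p=12
  J4: d=43, p=15
  J3: d=59, p=5
Order: J5 → J2 → J1 → J4 → J3


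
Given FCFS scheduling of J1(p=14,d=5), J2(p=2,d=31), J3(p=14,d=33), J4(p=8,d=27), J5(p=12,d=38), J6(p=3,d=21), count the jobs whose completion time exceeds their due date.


Completion vs due date:
  J1: C=14, d=5 → TARDY
  J2: C=16, d=31 → on time
  J3: C=30, d=33 → on time
  J4: C=38, d=27 → TARDY
  J5: C=50, d=38 → TARDY
  J6: C=53, d=21 → TARDY
Tardy jobs: J1, J4, J5, J6
Count = 4


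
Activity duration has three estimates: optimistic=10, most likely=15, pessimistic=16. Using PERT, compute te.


te = (o + 4m + p) / 6
= (10 + 4×15 + 16) / 6
= (10 + 60 + 16) / 6
= 86 / 6
= 14.33


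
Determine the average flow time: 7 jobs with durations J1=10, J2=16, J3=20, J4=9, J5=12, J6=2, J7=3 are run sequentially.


Completion times:
  J1: completes at 10
  J2: completes at 26
  J3: completes at 46
  J4: completes at 55
  J5: completes at 67
  J6: completes at 69
  J7: completes at 72
Sum = 345
Average = 345/7
= 49.29


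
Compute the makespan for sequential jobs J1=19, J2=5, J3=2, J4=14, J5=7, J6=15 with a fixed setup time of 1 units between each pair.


Makespan = Σ processing + (n-1) × setup
= (19 + 5 + 2 + 14 + 7 + 15) + (6-1)×1
= 62 + 5
= 67 time units


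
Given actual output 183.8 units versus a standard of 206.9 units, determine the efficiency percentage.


Efficiency = (actual / standard) × 100
= (183.8 / 206.9) × 100
= 88.8%


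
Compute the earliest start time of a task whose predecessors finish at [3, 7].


ES = max of all predecessor completion times
Predecessors: [3, 7]
ES = max(3, 7)
= 7


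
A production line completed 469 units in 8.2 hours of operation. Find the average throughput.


Throughput = units / time
= 469 / 8.2
= 57.2 units/hour


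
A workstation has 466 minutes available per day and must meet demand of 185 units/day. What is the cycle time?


Cycle time = available time / demand
= 466 / 185
= 2.52 min/unit


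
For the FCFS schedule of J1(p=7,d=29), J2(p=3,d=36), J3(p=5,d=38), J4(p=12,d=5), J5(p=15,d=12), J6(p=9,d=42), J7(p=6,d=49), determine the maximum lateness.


Lateness per job (L = C - d):
  J1: C=7, d=29, L=-22
  J2: C=10, d=36, L=-26
  J3: C=15, d=38, L=-23
  J4: C=27, d=5, L=22
  J5: C=42, d=12, L=30
  J6: C=51, d=42, L=9
  J7: C=57, d=49, L=8
Lmax = max(-22, -26, -23, 22, 30, 9, 8)
= 30


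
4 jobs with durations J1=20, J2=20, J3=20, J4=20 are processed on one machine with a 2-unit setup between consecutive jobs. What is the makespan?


Makespan = Σ processing + (n-1) × setup
= (20 + 20 + 20 + 20) + (4-1)×2
= 80 + 6
= 86 time units


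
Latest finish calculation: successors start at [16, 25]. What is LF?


LF = min of all successor start times
Successors start at: [16, 25]
LF = min(16, 25)
= 16


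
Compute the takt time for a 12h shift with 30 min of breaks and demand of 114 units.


Available = 12×60 - 30 = 690 min
Takt time = 690 / 114
= 6.05 min/unit


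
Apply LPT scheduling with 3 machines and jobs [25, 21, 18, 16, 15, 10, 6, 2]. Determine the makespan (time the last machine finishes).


Jobs (LPT sorted): [25, 21, 18, 16, 15, 10, 6, 2]
Machines: 3
  J=25 → Machine 1 (load: 0+25=25)
  J=21 → Machine 2 (load: 0+21=21)
  J=18 → Machine 3 (load: 0+18=18)
  J=16 → Machine 3 (load: 18+16=34)
  J=15 → Machine 2 (load: 21+15=36)
  J=10 → Machine 1 (load: 25+10=35)
  J=6 → Machine 3 (load: 34+6=40)
  J=2 → Machine 1 (load: 35+2=37)
Machine loads: [37, 36, 40]
Makespan = max = 40 time units


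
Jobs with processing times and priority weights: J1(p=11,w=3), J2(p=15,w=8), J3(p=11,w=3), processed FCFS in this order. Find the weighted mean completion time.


Completion times:
  J1: C=11, w×C=3×11=33
  J2: C=26, w×C=8×26=208
  J3: C=37, w×C=3×37=111
Sum w×C = 352
Sum w = 14
Weighted avg = 352/14
= 25.14


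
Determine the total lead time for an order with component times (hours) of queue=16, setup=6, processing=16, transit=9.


Lead time = queue + setup + processing + transit
= 16 + 6 + 16 + 9
= 47 hours


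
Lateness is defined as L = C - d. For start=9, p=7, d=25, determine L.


Completion = 9 + 7 = 16
Lateness = C - d = 16 - 25
= -9


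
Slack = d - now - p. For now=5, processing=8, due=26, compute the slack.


Slack = due - current_time - processing
= 26 - 5 - 8
= 13


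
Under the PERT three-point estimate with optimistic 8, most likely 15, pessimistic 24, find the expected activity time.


te = (o + 4m + p) / 6
= (8 + 4×15 + 24) / 6
= (8 + 60 + 24) / 6
= 92 / 6
= 15.33


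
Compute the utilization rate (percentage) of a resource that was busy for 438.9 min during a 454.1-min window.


Utilization = busy / total × 100
= 438.9 / 454.1 × 100
= 96.7%


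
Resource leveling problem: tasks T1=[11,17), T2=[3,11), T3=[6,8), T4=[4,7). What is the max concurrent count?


Check each time point for overlaps:
  t=6: 3 tasks active (T2, T3, T4)
Max concurrent = 3


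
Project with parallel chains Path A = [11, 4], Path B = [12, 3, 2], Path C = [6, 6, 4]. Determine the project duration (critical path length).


Path A: 11 + 4 = 15
Path B: 12 + 3 + 2 = 17
Path C: 6 + 6 + 4 = 16
Critical path = longest = max(15, 17, 16)
= 17 (Path B)


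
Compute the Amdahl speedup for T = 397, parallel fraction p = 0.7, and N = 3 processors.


Amdahl's law: T_p = T × ((1-p) + p/N)
= 397 × ((1-0.7) + 0.7/3)
= 397 × (0.30 + 0.2333)
= 397 × 0.5333
= 211.73
Speedup = 397/211.73
= 1.88×


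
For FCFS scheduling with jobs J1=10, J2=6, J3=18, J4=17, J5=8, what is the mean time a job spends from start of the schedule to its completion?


Completion times:
  J1: completes at 10
  J2: completes at 16
  J3: completes at 34
  J4: completes at 51
  J5: completes at 59
Sum = 170
Average = 170/5
= 34.00


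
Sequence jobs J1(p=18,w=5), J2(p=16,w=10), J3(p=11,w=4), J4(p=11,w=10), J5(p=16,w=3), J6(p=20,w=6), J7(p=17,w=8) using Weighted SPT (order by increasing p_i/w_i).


WSPT (Smith's rule): sort by p/w ascending
  J4: p/w = 11/10 = 1.100
  J2: p/w = 16/10 = 1.600
  J7: p/w = 17/8 = 2.125
  J3: p/w = 11/4 = 2.750
  J6: p/w = 20/6 = 3.333
  J1: p/w = 18/5 = 3.600
  J5: p/w = 16/3 = 5.333
Order: J4 → J2 → J7 → J3 → J6 → J1 → J5


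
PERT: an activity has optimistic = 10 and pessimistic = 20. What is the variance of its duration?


σ² = ((p - o) / 6)² = (p - o)² / 36
= (20 - 10)² / 36
= 10² / 36
= 100 / 36
= 2.7778
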